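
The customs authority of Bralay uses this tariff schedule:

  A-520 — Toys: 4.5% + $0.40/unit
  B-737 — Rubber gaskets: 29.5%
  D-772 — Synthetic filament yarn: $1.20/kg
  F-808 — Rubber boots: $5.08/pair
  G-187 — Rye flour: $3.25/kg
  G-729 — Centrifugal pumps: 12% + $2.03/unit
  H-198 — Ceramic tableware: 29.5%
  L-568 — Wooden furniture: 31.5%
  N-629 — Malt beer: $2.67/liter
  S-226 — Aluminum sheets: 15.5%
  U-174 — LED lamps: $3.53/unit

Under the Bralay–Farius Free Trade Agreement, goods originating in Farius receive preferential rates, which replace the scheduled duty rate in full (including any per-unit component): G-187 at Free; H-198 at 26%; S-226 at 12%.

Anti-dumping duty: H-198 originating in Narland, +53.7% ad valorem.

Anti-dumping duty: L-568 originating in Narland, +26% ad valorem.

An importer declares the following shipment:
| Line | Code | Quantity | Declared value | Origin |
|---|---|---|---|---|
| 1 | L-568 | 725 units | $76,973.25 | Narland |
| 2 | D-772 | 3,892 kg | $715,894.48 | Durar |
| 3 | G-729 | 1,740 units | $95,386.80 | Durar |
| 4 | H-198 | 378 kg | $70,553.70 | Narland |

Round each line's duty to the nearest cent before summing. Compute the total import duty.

$122,609.32

Line 1 (L-568, Narland, 725 units, $76,973.25):
Base rate for L-568 is 31.5%.
Additional duty on L-568 from Narland: +26%. Applied ad valorem rate: 31.5% + 26% = 57.5%.
Duty = $76,973.25 × 57.5% = $44,259.62.
Line 2 (D-772, Durar, 3,892 kg, $715,894.48):
Base rate for D-772 is $1.20/kg.
Duty = 3,892 × $1.20 = $4,670.40.
Line 3 (G-729, Durar, 1,740 units, $95,386.80):
Base rate for G-729 is 12% + $2.03/unit.
Duty = $95,386.80 × 12% + 1,740 × $2.03 = $14,978.62.
Line 4 (H-198, Narland, 378 kg, $70,553.70):
Base rate for H-198 is 29.5%.
H-198 has an FTA preferential rate, but origin Narland is not Farius; base rate stands.
Additional duty on H-198 from Narland: +53.7%. Applied ad valorem rate: 29.5% + 53.7% = 83.2%.
Duty = $70,553.70 × 83.2% = $58,700.68.
Total = $44,259.62 + $4,670.40 + $14,978.62 + $58,700.68 = $122,609.32.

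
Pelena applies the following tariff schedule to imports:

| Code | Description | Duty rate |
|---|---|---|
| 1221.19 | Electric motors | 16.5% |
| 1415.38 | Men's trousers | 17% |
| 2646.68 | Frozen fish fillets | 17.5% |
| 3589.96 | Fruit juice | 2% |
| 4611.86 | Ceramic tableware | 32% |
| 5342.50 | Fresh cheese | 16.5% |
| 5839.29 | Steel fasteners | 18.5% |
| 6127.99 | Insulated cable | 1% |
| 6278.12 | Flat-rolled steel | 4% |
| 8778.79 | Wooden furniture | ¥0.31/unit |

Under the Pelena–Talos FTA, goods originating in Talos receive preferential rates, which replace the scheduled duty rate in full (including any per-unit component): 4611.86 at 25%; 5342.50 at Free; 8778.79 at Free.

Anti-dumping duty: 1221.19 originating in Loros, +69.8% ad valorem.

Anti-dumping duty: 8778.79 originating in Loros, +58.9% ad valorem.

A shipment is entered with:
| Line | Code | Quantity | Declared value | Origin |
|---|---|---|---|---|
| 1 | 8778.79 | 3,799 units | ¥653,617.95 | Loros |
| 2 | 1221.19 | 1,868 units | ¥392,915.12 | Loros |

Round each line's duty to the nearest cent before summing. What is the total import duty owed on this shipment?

Line 1 (8778.79, Loros, 3,799 units, ¥653,617.95):
Base rate for 8778.79 is ¥0.31/unit.
8778.79 has an FTA preferential rate, but origin Loros is not Talos; base rate stands.
Additional duty on 8778.79 from Loros: +58.9% ad valorem. Applied ad valorem rate = 58.9%.
Duty = ¥653,617.95 × 58.9% + 3,799 × ¥0.31 = ¥386,158.66.
Line 2 (1221.19, Loros, 1,868 units, ¥392,915.12):
Base rate for 1221.19 is 16.5%.
Additional duty on 1221.19 from Loros: +69.8%. Applied ad valorem rate: 16.5% + 69.8% = 86.3%.
Duty = ¥392,915.12 × 86.3% = ¥339,085.75.
Total = ¥386,158.66 + ¥339,085.75 = ¥725,244.41.

¥725,244.41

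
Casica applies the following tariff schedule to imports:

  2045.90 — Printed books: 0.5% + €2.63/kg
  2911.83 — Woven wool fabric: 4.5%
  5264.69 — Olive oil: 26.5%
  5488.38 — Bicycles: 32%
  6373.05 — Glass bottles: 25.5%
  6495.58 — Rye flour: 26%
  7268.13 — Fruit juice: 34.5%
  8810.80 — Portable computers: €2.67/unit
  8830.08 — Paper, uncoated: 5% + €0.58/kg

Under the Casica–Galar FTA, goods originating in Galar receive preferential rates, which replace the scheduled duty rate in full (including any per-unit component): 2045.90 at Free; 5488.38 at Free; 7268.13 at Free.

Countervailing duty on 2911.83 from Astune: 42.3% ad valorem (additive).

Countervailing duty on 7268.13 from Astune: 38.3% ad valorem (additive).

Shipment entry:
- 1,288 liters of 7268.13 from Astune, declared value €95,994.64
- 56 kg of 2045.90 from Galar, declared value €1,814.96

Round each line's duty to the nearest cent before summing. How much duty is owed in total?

Line 1 (7268.13, Astune, 1,288 liters, €95,994.64):
Base rate for 7268.13 is 34.5%.
7268.13 has an FTA preferential rate, but origin Astune is not Galar; base rate stands.
Additional duty on 7268.13 from Astune: +38.3%. Applied ad valorem rate: 34.5% + 38.3% = 72.8%.
Duty = €95,994.64 × 72.8% = €69,884.10.
Line 2 (2045.90, Galar, 56 kg, €1,814.96):
Base rate for 2045.90 is 0.5% + €2.63/kg.
Origin Galar qualifies under the Casica–Galar agreement and 2045.90 is covered: preferential rate Free applies instead.
Duty = €1,814.96 × 0% = €0.00.
Total = €69,884.10 + €0.00 = €69,884.10.

€69,884.10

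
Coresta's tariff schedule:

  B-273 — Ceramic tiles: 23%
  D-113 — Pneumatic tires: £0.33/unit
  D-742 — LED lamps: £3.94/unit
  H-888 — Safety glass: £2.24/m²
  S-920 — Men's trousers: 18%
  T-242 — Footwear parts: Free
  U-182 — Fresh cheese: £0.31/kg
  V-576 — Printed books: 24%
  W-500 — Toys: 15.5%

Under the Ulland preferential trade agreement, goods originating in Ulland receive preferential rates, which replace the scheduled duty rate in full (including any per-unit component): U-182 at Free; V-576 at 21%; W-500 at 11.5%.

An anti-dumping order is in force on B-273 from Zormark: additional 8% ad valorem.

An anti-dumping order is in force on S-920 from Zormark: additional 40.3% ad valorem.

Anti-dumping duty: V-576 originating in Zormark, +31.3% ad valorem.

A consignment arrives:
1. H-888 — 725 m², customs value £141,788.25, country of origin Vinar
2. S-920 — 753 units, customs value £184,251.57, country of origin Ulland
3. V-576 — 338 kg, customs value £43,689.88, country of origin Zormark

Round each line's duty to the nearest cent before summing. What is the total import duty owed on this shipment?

Line 1 (H-888, Vinar, 725 m², £141,788.25):
Base rate for H-888 is £2.24/m².
Duty = 725 × £2.24 = £1,624.00.
Line 2 (S-920, Ulland, 753 units, £184,251.57):
Base rate for S-920 is 18%.
Origin Ulland is the FTA partner but S-920 is not on the preference list; base rate stands.
The additional-duty order on S-920 targets Zormark, not Ulland; it does not apply.
Duty = £184,251.57 × 18% = £33,165.28.
Line 3 (V-576, Zormark, 338 kg, £43,689.88):
Base rate for V-576 is 24%.
V-576 has an FTA preferential rate, but origin Zormark is not Ulland; base rate stands.
Additional duty on V-576 from Zormark: +31.3%. Applied ad valorem rate: 24% + 31.3% = 55.3%.
Duty = £43,689.88 × 55.3% = £24,160.50.
Total = £1,624.00 + £33,165.28 + £24,160.50 = £58,949.78.

£58,949.78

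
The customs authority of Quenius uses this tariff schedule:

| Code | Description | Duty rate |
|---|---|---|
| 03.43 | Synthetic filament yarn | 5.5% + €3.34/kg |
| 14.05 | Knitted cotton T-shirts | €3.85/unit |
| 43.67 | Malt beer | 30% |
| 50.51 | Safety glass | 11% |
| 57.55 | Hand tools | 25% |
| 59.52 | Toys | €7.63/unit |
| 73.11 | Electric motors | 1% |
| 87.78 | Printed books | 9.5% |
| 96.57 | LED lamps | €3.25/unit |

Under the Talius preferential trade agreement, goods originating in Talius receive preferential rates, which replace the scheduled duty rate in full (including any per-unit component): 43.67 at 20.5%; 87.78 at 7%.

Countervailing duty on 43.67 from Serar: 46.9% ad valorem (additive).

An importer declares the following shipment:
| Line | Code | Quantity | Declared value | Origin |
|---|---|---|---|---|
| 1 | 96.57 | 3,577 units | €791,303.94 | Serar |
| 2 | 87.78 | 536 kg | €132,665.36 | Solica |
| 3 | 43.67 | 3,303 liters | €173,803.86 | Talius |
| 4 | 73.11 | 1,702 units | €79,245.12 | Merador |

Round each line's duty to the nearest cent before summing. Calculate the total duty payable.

€60,650.70

Line 1 (96.57, Serar, 3,577 units, €791,303.94):
Base rate for 96.57 is €3.25/unit.
Duty = 3,577 × €3.25 = €11,625.25.
Line 2 (87.78, Solica, 536 kg, €132,665.36):
Base rate for 87.78 is 9.5%.
87.78 has an FTA preferential rate, but origin Solica is not Talius; base rate stands.
Duty = €132,665.36 × 9.5% = €12,603.21.
Line 3 (43.67, Talius, 3,303 liters, €173,803.86):
Base rate for 43.67 is 30%.
Origin Talius qualifies under the Quenius–Talius agreement and 43.67 is covered: preferential rate 20.5% applies instead.
The additional-duty order on 43.67 targets Serar, not Talius; it does not apply.
Duty = €173,803.86 × 20.5% = €35,629.79.
Line 4 (73.11, Merador, 1,702 units, €79,245.12):
Base rate for 73.11 is 1%.
Duty = €79,245.12 × 1% = €792.45.
Total = €11,625.25 + €12,603.21 + €35,629.79 + €792.45 = €60,650.70.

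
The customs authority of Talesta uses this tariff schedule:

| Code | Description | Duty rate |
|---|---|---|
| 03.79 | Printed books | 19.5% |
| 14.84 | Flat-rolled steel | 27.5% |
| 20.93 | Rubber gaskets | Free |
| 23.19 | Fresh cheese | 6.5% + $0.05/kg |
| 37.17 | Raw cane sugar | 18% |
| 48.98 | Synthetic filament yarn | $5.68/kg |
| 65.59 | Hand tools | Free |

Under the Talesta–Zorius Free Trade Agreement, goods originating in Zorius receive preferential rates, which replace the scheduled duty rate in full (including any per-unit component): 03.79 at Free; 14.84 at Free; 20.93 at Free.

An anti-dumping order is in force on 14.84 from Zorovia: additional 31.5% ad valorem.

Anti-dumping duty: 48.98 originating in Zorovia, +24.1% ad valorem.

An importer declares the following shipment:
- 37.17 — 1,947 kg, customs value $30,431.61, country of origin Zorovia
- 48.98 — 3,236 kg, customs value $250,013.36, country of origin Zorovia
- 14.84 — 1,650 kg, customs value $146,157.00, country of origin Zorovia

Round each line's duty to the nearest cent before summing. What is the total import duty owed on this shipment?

$170,344.02

Line 1 (37.17, Zorovia, 1,947 kg, $30,431.61):
Base rate for 37.17 is 18%.
Duty = $30,431.61 × 18% = $5,477.69.
Line 2 (48.98, Zorovia, 3,236 kg, $250,013.36):
Base rate for 48.98 is $5.68/kg.
Additional duty on 48.98 from Zorovia: +24.1% ad valorem. Applied ad valorem rate = 24.1%.
Duty = $250,013.36 × 24.1% + 3,236 × $5.68 = $78,633.70.
Line 3 (14.84, Zorovia, 1,650 kg, $146,157.00):
Base rate for 14.84 is 27.5%.
14.84 has an FTA preferential rate, but origin Zorovia is not Zorius; base rate stands.
Additional duty on 14.84 from Zorovia: +31.5%. Applied ad valorem rate: 27.5% + 31.5% = 59%.
Duty = $146,157.00 × 59% = $86,232.63.
Total = $5,477.69 + $78,633.70 + $86,232.63 = $170,344.02.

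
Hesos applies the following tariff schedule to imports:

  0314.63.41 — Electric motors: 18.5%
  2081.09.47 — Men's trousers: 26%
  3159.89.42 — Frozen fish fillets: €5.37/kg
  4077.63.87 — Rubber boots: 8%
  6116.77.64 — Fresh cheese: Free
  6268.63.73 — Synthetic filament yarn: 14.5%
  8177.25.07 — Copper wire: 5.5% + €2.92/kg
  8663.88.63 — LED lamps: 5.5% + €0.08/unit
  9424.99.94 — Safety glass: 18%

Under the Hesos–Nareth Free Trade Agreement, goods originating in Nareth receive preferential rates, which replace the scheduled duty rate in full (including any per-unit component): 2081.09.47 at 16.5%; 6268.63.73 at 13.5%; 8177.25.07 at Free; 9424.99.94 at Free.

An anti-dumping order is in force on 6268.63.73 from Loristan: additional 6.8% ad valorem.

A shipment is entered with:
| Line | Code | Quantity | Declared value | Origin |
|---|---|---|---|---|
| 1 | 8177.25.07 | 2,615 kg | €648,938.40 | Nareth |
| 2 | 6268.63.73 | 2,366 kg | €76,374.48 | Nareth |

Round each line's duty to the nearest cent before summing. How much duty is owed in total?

Line 1 (8177.25.07, Nareth, 2,615 kg, €648,938.40):
Base rate for 8177.25.07 is 5.5% + €2.92/kg.
Origin Nareth qualifies under the Hesos–Nareth agreement and 8177.25.07 is covered: preferential rate Free applies instead.
Duty = €648,938.40 × 0% = €0.00.
Line 2 (6268.63.73, Nareth, 2,366 kg, €76,374.48):
Base rate for 6268.63.73 is 14.5%.
Origin Nareth qualifies under the Hesos–Nareth agreement and 6268.63.73 is covered: preferential rate 13.5% applies instead.
The additional-duty order on 6268.63.73 targets Loristan, not Nareth; it does not apply.
Duty = €76,374.48 × 13.5% = €10,310.55.
Total = €0.00 + €10,310.55 = €10,310.55.

€10,310.55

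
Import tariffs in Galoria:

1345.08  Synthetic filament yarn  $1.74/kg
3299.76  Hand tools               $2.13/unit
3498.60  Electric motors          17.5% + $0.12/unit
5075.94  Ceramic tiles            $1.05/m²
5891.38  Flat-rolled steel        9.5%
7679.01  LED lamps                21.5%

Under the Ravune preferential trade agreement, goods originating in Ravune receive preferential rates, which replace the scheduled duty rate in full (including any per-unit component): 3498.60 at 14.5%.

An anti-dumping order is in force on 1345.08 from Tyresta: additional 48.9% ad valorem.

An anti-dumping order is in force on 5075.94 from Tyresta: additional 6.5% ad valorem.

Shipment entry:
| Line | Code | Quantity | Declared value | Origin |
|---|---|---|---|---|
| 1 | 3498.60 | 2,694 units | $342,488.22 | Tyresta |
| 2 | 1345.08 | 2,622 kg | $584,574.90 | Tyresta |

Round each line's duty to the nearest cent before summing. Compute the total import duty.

$350,678.13

Line 1 (3498.60, Tyresta, 2,694 units, $342,488.22):
Base rate for 3498.60 is 17.5% + $0.12/unit.
3498.60 has an FTA preferential rate, but origin Tyresta is not Ravune; base rate stands.
Duty = $342,488.22 × 17.5% + 2,694 × $0.12 = $60,258.72.
Line 2 (1345.08, Tyresta, 2,622 kg, $584,574.90):
Base rate for 1345.08 is $1.74/kg.
Additional duty on 1345.08 from Tyresta: +48.9% ad valorem. Applied ad valorem rate = 48.9%.
Duty = $584,574.90 × 48.9% + 2,622 × $1.74 = $290,419.41.
Total = $60,258.72 + $290,419.41 = $350,678.13.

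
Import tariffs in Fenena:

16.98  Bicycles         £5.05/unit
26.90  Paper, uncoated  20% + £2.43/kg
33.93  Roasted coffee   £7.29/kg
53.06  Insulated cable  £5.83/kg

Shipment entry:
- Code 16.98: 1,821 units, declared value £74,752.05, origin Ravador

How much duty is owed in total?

Line 1 (16.98, Ravador, 1,821 units, £74,752.05):
Base rate for 16.98 is £5.05/unit.
Duty = 1,821 × £5.05 = £9,196.05.

£9,196.05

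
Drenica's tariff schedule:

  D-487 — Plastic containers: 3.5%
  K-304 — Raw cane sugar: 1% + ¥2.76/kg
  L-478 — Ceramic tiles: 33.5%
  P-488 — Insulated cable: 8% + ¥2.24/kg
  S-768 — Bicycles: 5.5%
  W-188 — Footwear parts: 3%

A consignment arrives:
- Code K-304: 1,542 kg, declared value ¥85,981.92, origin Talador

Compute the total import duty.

¥5,115.74

Line 1 (K-304, Talador, 1,542 kg, ¥85,981.92):
Base rate for K-304 is 1% + ¥2.76/kg.
Duty = ¥85,981.92 × 1% + 1,542 × ¥2.76 = ¥5,115.74.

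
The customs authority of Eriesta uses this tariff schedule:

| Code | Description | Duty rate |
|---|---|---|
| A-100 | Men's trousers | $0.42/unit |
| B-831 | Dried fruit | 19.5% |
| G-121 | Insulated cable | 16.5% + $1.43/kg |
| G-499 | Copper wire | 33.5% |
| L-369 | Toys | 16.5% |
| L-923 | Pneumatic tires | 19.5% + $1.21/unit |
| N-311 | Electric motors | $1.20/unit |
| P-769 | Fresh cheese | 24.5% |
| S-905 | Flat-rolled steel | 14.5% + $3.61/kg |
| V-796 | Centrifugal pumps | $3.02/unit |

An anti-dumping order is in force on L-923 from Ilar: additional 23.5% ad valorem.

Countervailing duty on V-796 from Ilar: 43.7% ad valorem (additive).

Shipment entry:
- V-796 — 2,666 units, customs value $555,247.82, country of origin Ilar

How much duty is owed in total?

$250,694.62

Line 1 (V-796, Ilar, 2,666 units, $555,247.82):
Base rate for V-796 is $3.02/unit.
Additional duty on V-796 from Ilar: +43.7% ad valorem. Applied ad valorem rate = 43.7%.
Duty = $555,247.82 × 43.7% + 2,666 × $3.02 = $250,694.62.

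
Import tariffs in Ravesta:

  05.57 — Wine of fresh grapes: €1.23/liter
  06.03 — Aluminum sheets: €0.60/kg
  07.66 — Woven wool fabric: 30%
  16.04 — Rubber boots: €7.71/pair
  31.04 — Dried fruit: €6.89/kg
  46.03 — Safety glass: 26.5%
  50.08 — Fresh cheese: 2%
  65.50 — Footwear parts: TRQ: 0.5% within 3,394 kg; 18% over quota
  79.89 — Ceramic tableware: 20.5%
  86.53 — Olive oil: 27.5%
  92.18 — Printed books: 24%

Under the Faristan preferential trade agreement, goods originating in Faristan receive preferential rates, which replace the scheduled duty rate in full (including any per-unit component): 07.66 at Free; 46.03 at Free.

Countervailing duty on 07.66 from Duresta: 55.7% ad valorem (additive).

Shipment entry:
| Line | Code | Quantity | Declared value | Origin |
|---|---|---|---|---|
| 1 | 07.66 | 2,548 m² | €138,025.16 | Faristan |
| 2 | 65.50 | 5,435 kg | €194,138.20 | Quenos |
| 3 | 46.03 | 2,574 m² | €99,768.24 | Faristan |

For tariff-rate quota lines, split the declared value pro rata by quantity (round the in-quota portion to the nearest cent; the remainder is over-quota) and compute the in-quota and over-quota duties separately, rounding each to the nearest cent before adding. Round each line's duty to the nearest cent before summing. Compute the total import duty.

Line 1 (07.66, Faristan, 2,548 m², €138,025.16):
Base rate for 07.66 is 30%.
Origin Faristan qualifies under the Ravesta–Faristan agreement and 07.66 is covered: preferential rate Free applies instead.
The additional-duty order on 07.66 targets Duresta, not Faristan; it does not apply.
Duty = €138,025.16 × 0% = €0.00.
Line 2 (65.50, Quenos, 5,435 kg, €194,138.20):
Code 65.50 is under a tariff-rate quota (threshold 3,394 kg). In-quota: 3,394 kg at 0.5%; over-quota: 2,041 kg at 18%.
Pro-rata value split: in-quota = €194,138.20 × 3,394/5,435 = €121,233.68; over-quota = €194,138.20 − €121,233.68 = €72,904.52.
In-quota duty = €121,233.68 × 0.5% = €606.17. Over-quota duty = €72,904.52 × 18% = €13,122.81.
Line duty = €606.17 + €13,122.81 = €13,728.98.
Line 3 (46.03, Faristan, 2,574 m², €99,768.24):
Base rate for 46.03 is 26.5%.
Origin Faristan qualifies under the Ravesta–Faristan agreement and 46.03 is covered: preferential rate Free applies instead.
Duty = €99,768.24 × 0% = €0.00.
Total = €0.00 + €13,728.98 + €0.00 = €13,728.98.

€13,728.98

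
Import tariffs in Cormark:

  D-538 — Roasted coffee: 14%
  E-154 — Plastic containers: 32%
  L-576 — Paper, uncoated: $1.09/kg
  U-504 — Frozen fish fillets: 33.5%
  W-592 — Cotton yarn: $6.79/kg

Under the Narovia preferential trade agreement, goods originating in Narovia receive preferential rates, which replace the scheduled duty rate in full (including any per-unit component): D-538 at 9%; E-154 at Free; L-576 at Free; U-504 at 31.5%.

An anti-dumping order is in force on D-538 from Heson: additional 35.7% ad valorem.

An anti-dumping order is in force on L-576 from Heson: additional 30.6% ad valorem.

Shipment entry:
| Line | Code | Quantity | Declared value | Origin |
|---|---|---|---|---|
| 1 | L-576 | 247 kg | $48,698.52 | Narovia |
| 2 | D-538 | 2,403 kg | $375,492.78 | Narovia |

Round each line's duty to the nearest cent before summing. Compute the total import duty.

$33,794.35

Line 1 (L-576, Narovia, 247 kg, $48,698.52):
Base rate for L-576 is $1.09/kg.
Origin Narovia qualifies under the Cormark–Narovia agreement and L-576 is covered: preferential rate Free applies instead.
The additional-duty order on L-576 targets Heson, not Narovia; it does not apply.
Duty = $48,698.52 × 0% = $0.00.
Line 2 (D-538, Narovia, 2,403 kg, $375,492.78):
Base rate for D-538 is 14%.
Origin Narovia qualifies under the Cormark–Narovia agreement and D-538 is covered: preferential rate 9% applies instead.
The additional-duty order on D-538 targets Heson, not Narovia; it does not apply.
Duty = $375,492.78 × 9% = $33,794.35.
Total = $0.00 + $33,794.35 = $33,794.35.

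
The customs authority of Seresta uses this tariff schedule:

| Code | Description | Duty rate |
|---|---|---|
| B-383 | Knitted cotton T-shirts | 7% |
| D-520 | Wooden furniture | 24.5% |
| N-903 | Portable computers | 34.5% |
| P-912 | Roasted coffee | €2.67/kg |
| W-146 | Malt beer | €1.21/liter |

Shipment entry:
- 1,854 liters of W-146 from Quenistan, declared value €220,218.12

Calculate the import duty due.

Line 1 (W-146, Quenistan, 1,854 liters, €220,218.12):
Base rate for W-146 is €1.21/liter.
Duty = 1,854 × €1.21 = €2,243.34.

€2,243.34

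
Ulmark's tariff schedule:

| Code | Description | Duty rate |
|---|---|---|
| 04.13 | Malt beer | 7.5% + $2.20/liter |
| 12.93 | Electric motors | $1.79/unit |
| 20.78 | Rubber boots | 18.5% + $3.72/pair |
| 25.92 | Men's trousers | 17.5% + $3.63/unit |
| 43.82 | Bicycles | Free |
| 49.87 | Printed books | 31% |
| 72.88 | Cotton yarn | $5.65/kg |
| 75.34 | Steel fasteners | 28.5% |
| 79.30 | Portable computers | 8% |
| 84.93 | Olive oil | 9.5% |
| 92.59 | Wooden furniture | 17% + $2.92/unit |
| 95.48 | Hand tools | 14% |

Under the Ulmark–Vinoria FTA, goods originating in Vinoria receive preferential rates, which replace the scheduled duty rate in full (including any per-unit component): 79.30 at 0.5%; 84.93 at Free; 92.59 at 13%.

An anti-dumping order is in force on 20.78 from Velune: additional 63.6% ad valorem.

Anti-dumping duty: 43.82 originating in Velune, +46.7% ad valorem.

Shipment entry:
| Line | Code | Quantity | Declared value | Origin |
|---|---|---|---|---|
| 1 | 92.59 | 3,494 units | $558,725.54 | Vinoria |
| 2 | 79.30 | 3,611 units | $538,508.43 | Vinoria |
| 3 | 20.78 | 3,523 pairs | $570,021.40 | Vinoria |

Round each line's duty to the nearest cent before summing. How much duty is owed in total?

$193,886.38

Line 1 (92.59, Vinoria, 3,494 units, $558,725.54):
Base rate for 92.59 is 17% + $2.92/unit.
Origin Vinoria qualifies under the Ulmark–Vinoria agreement and 92.59 is covered: preferential rate 13% applies instead.
Duty = $558,725.54 × 13% = $72,634.32.
Line 2 (79.30, Vinoria, 3,611 units, $538,508.43):
Base rate for 79.30 is 8%.
Origin Vinoria qualifies under the Ulmark–Vinoria agreement and 79.30 is covered: preferential rate 0.5% applies instead.
Duty = $538,508.43 × 0.5% = $2,692.54.
Line 3 (20.78, Vinoria, 3,523 pairs, $570,021.40):
Base rate for 20.78 is 18.5% + $3.72/pair.
Origin Vinoria is the FTA partner but 20.78 is not on the preference list; base rate stands.
The additional-duty order on 20.78 targets Velune, not Vinoria; it does not apply.
Duty = $570,021.40 × 18.5% + 3,523 × $3.72 = $118,559.52.
Total = $72,634.32 + $2,692.54 + $118,559.52 = $193,886.38.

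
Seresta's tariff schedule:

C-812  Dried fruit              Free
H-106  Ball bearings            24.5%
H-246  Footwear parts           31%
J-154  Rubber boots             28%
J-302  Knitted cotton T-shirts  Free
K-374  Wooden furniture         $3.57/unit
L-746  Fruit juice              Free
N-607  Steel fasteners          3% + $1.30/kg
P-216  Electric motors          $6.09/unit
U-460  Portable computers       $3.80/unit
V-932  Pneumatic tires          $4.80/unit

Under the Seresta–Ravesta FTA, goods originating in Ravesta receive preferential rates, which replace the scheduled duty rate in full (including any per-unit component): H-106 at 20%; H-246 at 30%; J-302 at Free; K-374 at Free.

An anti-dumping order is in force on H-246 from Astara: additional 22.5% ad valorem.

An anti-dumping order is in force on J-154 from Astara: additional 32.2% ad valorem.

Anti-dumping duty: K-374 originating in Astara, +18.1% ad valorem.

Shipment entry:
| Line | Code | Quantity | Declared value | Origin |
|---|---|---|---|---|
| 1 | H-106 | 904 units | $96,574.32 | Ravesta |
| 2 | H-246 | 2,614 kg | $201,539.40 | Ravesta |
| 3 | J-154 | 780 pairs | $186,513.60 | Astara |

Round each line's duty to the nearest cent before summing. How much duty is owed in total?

Line 1 (H-106, Ravesta, 904 units, $96,574.32):
Base rate for H-106 is 24.5%.
Origin Ravesta qualifies under the Seresta–Ravesta agreement and H-106 is covered: preferential rate 20% applies instead.
Duty = $96,574.32 × 20% = $19,314.86.
Line 2 (H-246, Ravesta, 2,614 kg, $201,539.40):
Base rate for H-246 is 31%.
Origin Ravesta qualifies under the Seresta–Ravesta agreement and H-246 is covered: preferential rate 30% applies instead.
The additional-duty order on H-246 targets Astara, not Ravesta; it does not apply.
Duty = $201,539.40 × 30% = $60,461.82.
Line 3 (J-154, Astara, 780 pairs, $186,513.60):
Base rate for J-154 is 28%.
Additional duty on J-154 from Astara: +32.2%. Applied ad valorem rate: 28% + 32.2% = 60.2%.
Duty = $186,513.60 × 60.2% = $112,281.19.
Total = $19,314.86 + $60,461.82 + $112,281.19 = $192,057.87.

$192,057.87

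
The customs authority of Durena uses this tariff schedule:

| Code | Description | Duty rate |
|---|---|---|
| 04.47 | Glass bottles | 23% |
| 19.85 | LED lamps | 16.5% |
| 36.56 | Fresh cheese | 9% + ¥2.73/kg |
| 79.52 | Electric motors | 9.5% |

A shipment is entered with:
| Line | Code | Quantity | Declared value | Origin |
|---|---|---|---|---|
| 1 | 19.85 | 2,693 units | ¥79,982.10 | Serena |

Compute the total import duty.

¥13,197.05

Line 1 (19.85, Serena, 2,693 units, ¥79,982.10):
Base rate for 19.85 is 16.5%.
Duty = ¥79,982.10 × 16.5% = ¥13,197.05.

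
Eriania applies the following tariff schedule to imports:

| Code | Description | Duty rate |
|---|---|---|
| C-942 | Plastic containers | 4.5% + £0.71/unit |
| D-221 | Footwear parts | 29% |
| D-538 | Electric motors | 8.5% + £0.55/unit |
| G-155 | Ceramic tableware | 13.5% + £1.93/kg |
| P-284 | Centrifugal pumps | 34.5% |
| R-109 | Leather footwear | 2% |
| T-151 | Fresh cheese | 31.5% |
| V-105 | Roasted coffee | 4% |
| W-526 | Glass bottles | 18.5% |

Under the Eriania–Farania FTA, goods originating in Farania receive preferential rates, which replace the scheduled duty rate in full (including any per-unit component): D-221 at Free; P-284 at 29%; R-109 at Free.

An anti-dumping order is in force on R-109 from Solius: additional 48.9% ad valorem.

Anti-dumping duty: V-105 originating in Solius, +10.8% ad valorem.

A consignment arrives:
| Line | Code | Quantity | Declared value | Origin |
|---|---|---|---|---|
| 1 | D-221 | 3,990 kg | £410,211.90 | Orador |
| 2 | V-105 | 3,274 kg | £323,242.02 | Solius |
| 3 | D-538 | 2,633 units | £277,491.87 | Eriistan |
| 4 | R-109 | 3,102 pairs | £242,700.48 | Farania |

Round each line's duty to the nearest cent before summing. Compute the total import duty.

£191,836.23

Line 1 (D-221, Orador, 3,990 kg, £410,211.90):
Base rate for D-221 is 29%.
D-221 has an FTA preferential rate, but origin Orador is not Farania; base rate stands.
Duty = £410,211.90 × 29% = £118,961.45.
Line 2 (V-105, Solius, 3,274 kg, £323,242.02):
Base rate for V-105 is 4%.
Additional duty on V-105 from Solius: +10.8%. Applied ad valorem rate: 4% + 10.8% = 14.8%.
Duty = £323,242.02 × 14.8% = £47,839.82.
Line 3 (D-538, Eriistan, 2,633 units, £277,491.87):
Base rate for D-538 is 8.5% + £0.55/unit.
Duty = £277,491.87 × 8.5% + 2,633 × £0.55 = £25,034.96.
Line 4 (R-109, Farania, 3,102 pairs, £242,700.48):
Base rate for R-109 is 2%.
Origin Farania qualifies under the Eriania–Farania agreement and R-109 is covered: preferential rate Free applies instead.
The additional-duty order on R-109 targets Solius, not Farania; it does not apply.
Duty = £242,700.48 × 0% = £0.00.
Total = £118,961.45 + £47,839.82 + £25,034.96 + £0.00 = £191,836.23.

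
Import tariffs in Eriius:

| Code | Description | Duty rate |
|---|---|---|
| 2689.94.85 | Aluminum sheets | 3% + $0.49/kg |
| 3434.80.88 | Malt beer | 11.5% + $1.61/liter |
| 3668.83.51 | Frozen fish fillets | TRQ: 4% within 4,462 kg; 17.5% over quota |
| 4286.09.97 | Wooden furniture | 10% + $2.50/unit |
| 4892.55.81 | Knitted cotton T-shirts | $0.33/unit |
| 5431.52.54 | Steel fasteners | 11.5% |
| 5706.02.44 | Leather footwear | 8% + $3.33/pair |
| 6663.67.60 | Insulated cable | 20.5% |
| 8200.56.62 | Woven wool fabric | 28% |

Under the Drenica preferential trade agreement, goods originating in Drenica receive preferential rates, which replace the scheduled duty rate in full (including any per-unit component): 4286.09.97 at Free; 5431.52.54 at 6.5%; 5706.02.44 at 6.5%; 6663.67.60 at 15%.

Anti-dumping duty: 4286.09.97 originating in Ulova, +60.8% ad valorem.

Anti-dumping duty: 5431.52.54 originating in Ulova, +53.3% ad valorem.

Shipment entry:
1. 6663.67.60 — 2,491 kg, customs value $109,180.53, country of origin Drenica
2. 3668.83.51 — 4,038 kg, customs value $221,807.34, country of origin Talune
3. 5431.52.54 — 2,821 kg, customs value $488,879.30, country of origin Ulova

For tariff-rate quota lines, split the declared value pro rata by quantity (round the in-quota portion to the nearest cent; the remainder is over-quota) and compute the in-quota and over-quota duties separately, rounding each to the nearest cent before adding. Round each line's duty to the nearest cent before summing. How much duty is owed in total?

Line 1 (6663.67.60, Drenica, 2,491 kg, $109,180.53):
Base rate for 6663.67.60 is 20.5%.
Origin Drenica qualifies under the Eriius–Drenica agreement and 6663.67.60 is covered: preferential rate 15% applies instead.
Duty = $109,180.53 × 15% = $16,377.08.
Line 2 (3668.83.51, Talune, 4,038 kg, $221,807.34):
Code 3668.83.51 is under a tariff-rate quota (threshold 4,462 kg). Quantity 4,038 kg is within the quota, so the in-quota rate 4% applies to the full value.
Duty = $221,807.34 × 4% = $8,872.29.
Line 3 (5431.52.54, Ulova, 2,821 kg, $488,879.30):
Base rate for 5431.52.54 is 11.5%.
5431.52.54 has an FTA preferential rate, but origin Ulova is not Drenica; base rate stands.
Additional duty on 5431.52.54 from Ulova: +53.3%. Applied ad valorem rate: 11.5% + 53.3% = 64.8%.
Duty = $488,879.30 × 64.8% = $316,793.79.
Total = $16,377.08 + $8,872.29 + $316,793.79 = $342,043.16.

$342,043.16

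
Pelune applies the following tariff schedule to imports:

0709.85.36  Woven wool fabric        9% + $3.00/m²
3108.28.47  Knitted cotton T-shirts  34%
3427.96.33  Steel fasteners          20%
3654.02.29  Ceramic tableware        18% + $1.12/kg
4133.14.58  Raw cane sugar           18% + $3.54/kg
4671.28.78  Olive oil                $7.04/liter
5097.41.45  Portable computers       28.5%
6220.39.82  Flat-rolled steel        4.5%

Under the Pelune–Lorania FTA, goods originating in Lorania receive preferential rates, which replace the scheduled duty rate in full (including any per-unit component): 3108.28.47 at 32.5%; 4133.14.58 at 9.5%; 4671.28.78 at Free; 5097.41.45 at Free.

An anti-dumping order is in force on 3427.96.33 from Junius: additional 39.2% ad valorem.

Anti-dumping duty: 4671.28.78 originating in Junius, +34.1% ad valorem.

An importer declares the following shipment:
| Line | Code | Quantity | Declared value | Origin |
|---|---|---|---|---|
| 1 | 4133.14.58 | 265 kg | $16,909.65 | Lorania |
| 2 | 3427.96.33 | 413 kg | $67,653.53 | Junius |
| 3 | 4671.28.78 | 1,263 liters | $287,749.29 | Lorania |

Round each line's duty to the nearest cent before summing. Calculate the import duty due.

$41,657.31

Line 1 (4133.14.58, Lorania, 265 kg, $16,909.65):
Base rate for 4133.14.58 is 18% + $3.54/kg.
Origin Lorania qualifies under the Pelune–Lorania agreement and 4133.14.58 is covered: preferential rate 9.5% applies instead.
Duty = $16,909.65 × 9.5% = $1,606.42.
Line 2 (3427.96.33, Junius, 413 kg, $67,653.53):
Base rate for 3427.96.33 is 20%.
Additional duty on 3427.96.33 from Junius: +39.2%. Applied ad valorem rate: 20% + 39.2% = 59.2%.
Duty = $67,653.53 × 59.2% = $40,050.89.
Line 3 (4671.28.78, Lorania, 1,263 liters, $287,749.29):
Base rate for 4671.28.78 is $7.04/liter.
Origin Lorania qualifies under the Pelune–Lorania agreement and 4671.28.78 is covered: preferential rate Free applies instead.
The additional-duty order on 4671.28.78 targets Junius, not Lorania; it does not apply.
Duty = $287,749.29 × 0% = $0.00.
Total = $1,606.42 + $40,050.89 + $0.00 = $41,657.31.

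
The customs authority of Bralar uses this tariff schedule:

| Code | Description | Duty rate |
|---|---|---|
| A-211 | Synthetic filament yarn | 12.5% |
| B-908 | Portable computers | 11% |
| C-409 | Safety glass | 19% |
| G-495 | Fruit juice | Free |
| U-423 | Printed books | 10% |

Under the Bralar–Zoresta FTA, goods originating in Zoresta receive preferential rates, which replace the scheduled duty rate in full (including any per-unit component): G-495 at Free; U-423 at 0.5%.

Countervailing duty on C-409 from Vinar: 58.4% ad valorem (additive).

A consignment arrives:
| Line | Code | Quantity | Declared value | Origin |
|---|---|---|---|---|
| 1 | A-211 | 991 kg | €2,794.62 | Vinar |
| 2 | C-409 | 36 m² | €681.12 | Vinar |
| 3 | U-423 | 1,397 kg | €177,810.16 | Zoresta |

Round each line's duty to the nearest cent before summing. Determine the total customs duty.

Line 1 (A-211, Vinar, 991 kg, €2,794.62):
Base rate for A-211 is 12.5%.
Duty = €2,794.62 × 12.5% = €349.33.
Line 2 (C-409, Vinar, 36 m², €681.12):
Base rate for C-409 is 19%.
Additional duty on C-409 from Vinar: +58.4%. Applied ad valorem rate: 19% + 58.4% = 77.4%.
Duty = €681.12 × 77.4% = €527.19.
Line 3 (U-423, Zoresta, 1,397 kg, €177,810.16):
Base rate for U-423 is 10%.
Origin Zoresta qualifies under the Bralar–Zoresta agreement and U-423 is covered: preferential rate 0.5% applies instead.
Duty = €177,810.16 × 0.5% = €889.05.
Total = €349.33 + €527.19 + €889.05 = €1,765.57.

€1,765.57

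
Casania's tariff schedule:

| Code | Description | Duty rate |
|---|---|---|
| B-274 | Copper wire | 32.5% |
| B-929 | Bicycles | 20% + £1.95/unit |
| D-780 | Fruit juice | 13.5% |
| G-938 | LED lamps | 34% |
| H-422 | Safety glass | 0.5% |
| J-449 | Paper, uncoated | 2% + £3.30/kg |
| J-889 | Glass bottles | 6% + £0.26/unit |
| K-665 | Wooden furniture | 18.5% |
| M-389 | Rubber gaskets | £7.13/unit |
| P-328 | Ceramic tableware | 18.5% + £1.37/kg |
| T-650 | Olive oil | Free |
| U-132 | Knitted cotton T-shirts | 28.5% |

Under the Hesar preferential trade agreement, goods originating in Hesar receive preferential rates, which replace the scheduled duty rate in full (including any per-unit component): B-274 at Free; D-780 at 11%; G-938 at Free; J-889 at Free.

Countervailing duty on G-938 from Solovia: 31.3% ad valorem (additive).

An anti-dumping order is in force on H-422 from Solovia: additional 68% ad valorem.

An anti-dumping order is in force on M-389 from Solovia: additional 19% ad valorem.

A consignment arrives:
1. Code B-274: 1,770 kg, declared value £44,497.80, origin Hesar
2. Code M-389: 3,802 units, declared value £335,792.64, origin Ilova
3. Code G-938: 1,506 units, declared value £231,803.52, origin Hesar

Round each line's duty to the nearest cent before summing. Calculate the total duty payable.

£27,108.26

Line 1 (B-274, Hesar, 1,770 kg, £44,497.80):
Base rate for B-274 is 32.5%.
Origin Hesar qualifies under the Casania–Hesar agreement and B-274 is covered: preferential rate Free applies instead.
Duty = £44,497.80 × 0% = £0.00.
Line 2 (M-389, Ilova, 3,802 units, £335,792.64):
Base rate for M-389 is £7.13/unit.
The additional-duty order on M-389 targets Solovia, not Ilova; it does not apply.
Duty = 3,802 × £7.13 = £27,108.26.
Line 3 (G-938, Hesar, 1,506 units, £231,803.52):
Base rate for G-938 is 34%.
Origin Hesar qualifies under the Casania–Hesar agreement and G-938 is covered: preferential rate Free applies instead.
The additional-duty order on G-938 targets Solovia, not Hesar; it does not apply.
Duty = £231,803.52 × 0% = £0.00.
Total = £0.00 + £27,108.26 + £0.00 = £27,108.26.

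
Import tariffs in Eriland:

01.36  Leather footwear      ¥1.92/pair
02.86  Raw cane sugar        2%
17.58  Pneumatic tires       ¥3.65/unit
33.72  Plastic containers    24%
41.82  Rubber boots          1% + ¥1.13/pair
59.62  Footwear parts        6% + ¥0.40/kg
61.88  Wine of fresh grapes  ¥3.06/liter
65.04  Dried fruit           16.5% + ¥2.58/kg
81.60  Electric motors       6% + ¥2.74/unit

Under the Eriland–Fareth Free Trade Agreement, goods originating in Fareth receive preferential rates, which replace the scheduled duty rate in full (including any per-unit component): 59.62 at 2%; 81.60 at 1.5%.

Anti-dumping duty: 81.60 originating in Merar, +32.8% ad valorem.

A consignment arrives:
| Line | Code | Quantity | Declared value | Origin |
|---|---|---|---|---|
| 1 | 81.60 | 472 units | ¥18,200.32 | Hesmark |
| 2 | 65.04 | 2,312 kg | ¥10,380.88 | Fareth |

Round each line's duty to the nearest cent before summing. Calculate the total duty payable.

Line 1 (81.60, Hesmark, 472 units, ¥18,200.32):
Base rate for 81.60 is 6% + ¥2.74/unit.
81.60 has an FTA preferential rate, but origin Hesmark is not Fareth; base rate stands.
The additional-duty order on 81.60 targets Merar, not Hesmark; it does not apply.
Duty = ¥18,200.32 × 6% + 472 × ¥2.74 = ¥2,385.30.
Line 2 (65.04, Fareth, 2,312 kg, ¥10,380.88):
Base rate for 65.04 is 16.5% + ¥2.58/kg.
Origin Fareth is the FTA partner but 65.04 is not on the preference list; base rate stands.
Duty = ¥10,380.88 × 16.5% + 2,312 × ¥2.58 = ¥7,677.81.
Total = ¥2,385.30 + ¥7,677.81 = ¥10,063.11.

¥10,063.11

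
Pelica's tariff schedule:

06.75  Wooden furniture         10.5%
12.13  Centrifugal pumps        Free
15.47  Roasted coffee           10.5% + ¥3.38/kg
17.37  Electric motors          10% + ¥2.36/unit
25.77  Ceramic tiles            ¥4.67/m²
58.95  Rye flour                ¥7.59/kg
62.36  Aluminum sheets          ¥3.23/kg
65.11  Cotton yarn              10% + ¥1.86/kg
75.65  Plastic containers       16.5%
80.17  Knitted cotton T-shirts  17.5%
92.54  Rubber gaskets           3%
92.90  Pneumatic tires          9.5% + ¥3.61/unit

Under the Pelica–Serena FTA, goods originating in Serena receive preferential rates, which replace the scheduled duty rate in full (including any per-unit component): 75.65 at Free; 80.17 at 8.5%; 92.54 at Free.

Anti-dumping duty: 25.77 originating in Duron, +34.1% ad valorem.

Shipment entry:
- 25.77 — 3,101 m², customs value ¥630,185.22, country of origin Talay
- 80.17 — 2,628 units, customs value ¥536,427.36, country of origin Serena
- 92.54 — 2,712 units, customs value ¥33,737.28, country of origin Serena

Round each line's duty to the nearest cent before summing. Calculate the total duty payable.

Line 1 (25.77, Talay, 3,101 m², ¥630,185.22):
Base rate for 25.77 is ¥4.67/m².
The additional-duty order on 25.77 targets Duron, not Talay; it does not apply.
Duty = 3,101 × ¥4.67 = ¥14,481.67.
Line 2 (80.17, Serena, 2,628 units, ¥536,427.36):
Base rate for 80.17 is 17.5%.
Origin Serena qualifies under the Pelica–Serena agreement and 80.17 is covered: preferential rate 8.5% applies instead.
Duty = ¥536,427.36 × 8.5% = ¥45,596.33.
Line 3 (92.54, Serena, 2,712 units, ¥33,737.28):
Base rate for 92.54 is 3%.
Origin Serena qualifies under the Pelica–Serena agreement and 92.54 is covered: preferential rate Free applies instead.
Duty = ¥33,737.28 × 0% = ¥0.00.
Total = ¥14,481.67 + ¥45,596.33 + ¥0.00 = ¥60,078.00.

¥60,078.00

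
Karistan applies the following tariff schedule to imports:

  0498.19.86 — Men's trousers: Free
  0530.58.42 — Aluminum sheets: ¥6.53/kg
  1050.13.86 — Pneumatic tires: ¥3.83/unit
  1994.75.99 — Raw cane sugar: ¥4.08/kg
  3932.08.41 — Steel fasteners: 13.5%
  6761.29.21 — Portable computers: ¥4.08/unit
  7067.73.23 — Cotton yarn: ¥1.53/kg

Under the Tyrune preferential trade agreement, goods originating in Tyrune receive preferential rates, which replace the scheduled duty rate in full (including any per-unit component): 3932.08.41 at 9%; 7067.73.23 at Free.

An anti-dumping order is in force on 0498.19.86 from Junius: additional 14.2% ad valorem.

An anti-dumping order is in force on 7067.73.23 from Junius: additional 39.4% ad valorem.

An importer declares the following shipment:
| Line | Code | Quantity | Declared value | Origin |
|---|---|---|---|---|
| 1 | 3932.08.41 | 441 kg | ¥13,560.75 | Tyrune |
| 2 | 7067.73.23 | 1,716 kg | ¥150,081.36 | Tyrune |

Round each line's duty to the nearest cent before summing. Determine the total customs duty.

Line 1 (3932.08.41, Tyrune, 441 kg, ¥13,560.75):
Base rate for 3932.08.41 is 13.5%.
Origin Tyrune qualifies under the Karistan–Tyrune agreement and 3932.08.41 is covered: preferential rate 9% applies instead.
Duty = ¥13,560.75 × 9% = ¥1,220.47.
Line 2 (7067.73.23, Tyrune, 1,716 kg, ¥150,081.36):
Base rate for 7067.73.23 is ¥1.53/kg.
Origin Tyrune qualifies under the Karistan–Tyrune agreement and 7067.73.23 is covered: preferential rate Free applies instead.
The additional-duty order on 7067.73.23 targets Junius, not Tyrune; it does not apply.
Duty = ¥150,081.36 × 0% = ¥0.00.
Total = ¥1,220.47 + ¥0.00 = ¥1,220.47.

¥1,220.47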